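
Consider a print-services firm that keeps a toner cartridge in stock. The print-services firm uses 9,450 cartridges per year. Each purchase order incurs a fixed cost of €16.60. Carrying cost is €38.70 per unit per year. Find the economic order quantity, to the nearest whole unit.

Q* ≈ 90 cartridges

EOQ = √(2DS / H) = √(2 × 9,450 × 16.6 / 38.7).
= √(313,740 / 38.7) = √8,106.9767 ≈ 90.039.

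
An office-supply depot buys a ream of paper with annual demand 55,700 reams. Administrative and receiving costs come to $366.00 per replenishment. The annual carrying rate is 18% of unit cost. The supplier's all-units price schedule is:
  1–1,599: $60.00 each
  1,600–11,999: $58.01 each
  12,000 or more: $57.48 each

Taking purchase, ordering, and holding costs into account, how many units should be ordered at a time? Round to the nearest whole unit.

Holding cost per unit per year at price C is H = 0.18·C.
Candidates are each tier's EOQ (if it falls in that tier) and each price-break quantity.
Tier 1 ($60.00): EOQ = 1943.0 exceeds tier's upper bound 1599, so this tier is dominated.
EOQ at $58.01 = 1976.0 (feasible in tier 2): TC = 55,700×$58.01 + (55,700/1976.0)×366 + (1976.0/2)×0.18×$58.01 = $3,251,790.40.
EOQ at $57.48 = 1985.1 < 12000, so use break Q=12000: TC = 55,700×$57.48 + (55,700/12000.0)×366 + (12000.0/2)×0.18×$57.48 = $3,265,413.25.
Lowest total cost is $3,251,790.40 at Q = 1976.0.

Q* ≈ 1,976 reams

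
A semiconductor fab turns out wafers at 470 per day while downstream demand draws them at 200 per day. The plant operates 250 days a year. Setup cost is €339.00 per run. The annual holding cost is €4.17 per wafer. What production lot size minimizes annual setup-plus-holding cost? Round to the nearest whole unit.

Q* ≈ 3,762 wafers

Annual demand D = 200 × 250 = 50,000.
Production build-up factor (1 − d/p) = 1 − 200/470 = 0.5745.
Q* = √(2DS / (H(1 − d/p))) = √(2 × 50,000 × 339 / (4.17 × 0.5745)).
= √(33,900,000 / 2.3955) ≈ 3761.827.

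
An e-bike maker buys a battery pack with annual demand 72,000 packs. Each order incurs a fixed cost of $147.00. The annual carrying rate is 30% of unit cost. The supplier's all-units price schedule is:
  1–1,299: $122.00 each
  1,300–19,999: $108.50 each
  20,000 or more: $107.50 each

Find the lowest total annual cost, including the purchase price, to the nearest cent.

Holding cost per unit per year at price C is H = 0.30·C.
For each price level, check whether its EOQ is feasible; otherwise the best quantity at that price is the breakpoint.
EOQ at $122.00 = 760.5 (feasible in tier 1): TC = 72,000×$122.00 + (72,000/760.5)×147 + (760.5/2)×0.30×$122.00 = $8,811,834.31.
EOQ at $108.50 = 806.4 < 1300, so use break Q=1300: TC = 72,000×$108.50 + (72,000/1300.0)×147 + (1300.0/2)×0.30×$108.50 = $7,841,299.04.
EOQ at $107.50 = 810.2 < 20000, so use break Q=20000: TC = 72,000×$107.50 + (72,000/20000.0)×147 + (20000.0/2)×0.30×$107.50 = $8,063,029.20.
Lowest total cost among the candidates is at Q = 1300.0.

TC* ≈ $7,841,299.04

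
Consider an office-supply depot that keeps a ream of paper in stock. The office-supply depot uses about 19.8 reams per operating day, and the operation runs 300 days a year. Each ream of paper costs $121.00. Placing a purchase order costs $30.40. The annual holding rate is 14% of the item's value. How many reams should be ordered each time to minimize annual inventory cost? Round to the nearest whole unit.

Annual demand D = 19.8 × 300 = 5,940.
Holding cost H = 0.14 × $121.00 = $16.9400 per unit per year.
EOQ = √(2DS / H) = √(2 × 5,940 × 30.4 / 16.94).
= √(361,152 / 16.94) = √21,319.4805 ≈ 146.012.

Q* ≈ 146 reams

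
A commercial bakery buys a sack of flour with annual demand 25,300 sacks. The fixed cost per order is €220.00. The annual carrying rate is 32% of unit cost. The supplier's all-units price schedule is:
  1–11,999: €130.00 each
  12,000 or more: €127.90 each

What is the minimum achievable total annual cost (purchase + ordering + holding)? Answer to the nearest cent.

Holding cost per unit per year at price C is H = 0.32·C.
Evaluate total cost at each tier's feasible EOQ or, if the EOQ is below the tier, at the tier's minimum quantity.
EOQ at €130.00 = 517.3 (feasible in tier 1): TC = 25,300×€130.00 + (25,300/517.3)×220 + (517.3/2)×0.32×€130.00 = €3,310,519.55.
EOQ at €127.90 = 521.5 < 12000, so use break Q=12000: TC = 25,300×€127.90 + (25,300/12000.0)×220 + (12000.0/2)×0.32×€127.90 = €3,481,901.83.
Lowest total cost among the candidates is at Q = 517.3.

TC* ≈ €3,310,519.55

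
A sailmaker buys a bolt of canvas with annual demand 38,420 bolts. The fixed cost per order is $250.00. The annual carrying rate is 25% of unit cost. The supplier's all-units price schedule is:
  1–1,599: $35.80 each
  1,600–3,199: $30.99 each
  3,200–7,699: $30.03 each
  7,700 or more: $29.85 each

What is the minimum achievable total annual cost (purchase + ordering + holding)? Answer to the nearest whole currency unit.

TC* ≈ $1,168,766

Holding cost per unit per year at price C is H = 0.25·C.
For each price level, check whether its EOQ is feasible; otherwise the best quantity at that price is the breakpoint.
EOQ at $35.80 = 1465.0 (feasible in tier 1): TC = 38,420×$35.80 + (38,420/1465.0)×250 + (1465.0/2)×0.25×$35.80 = $1,388,548.19.
EOQ at $30.99 = 1574.6 < 1600, so use break Q=1600: TC = 38,420×$30.99 + (38,420/1600.0)×250 + (1600.0/2)×0.25×$30.99 = $1,202,836.93.
EOQ at $30.03 = 1599.6 < 3200, so use break Q=3200: TC = 38,420×$30.03 + (38,420/3200.0)×250 + (3200.0/2)×0.25×$30.03 = $1,168,766.16.
EOQ at $29.85 = 1604.4 < 7700, so use break Q=7700: TC = 38,420×$29.85 + (38,420/7700.0)×250 + (7700.0/2)×0.25×$29.85 = $1,176,815.03.
Lowest total cost among the candidates is at Q = 3200.0.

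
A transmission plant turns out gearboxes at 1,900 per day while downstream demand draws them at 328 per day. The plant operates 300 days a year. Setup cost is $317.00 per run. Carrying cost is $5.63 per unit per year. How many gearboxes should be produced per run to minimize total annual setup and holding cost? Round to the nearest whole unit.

Annual demand D = 328 × 300 = 98,400.
Production build-up factor (1 − d/p) = 1 − 328/1,900 = 0.8274.
Q* = √(2DS / (H(1 − d/p))) = √(2 × 98,400 × 317 / (5.63 × 0.8274)).
= √(62,385,600 / 4.6581) ≈ 3659.641.

Q* ≈ 3,660 gearboxes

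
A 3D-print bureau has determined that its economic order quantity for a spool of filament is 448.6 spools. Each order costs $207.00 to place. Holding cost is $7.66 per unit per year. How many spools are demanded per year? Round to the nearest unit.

Squaring Q* = √(2DS/H) gives Q*² = 2DS/H.
From Q* = √(2DS/H): D = Q*²H / (2S) = 448.6² × 7.66 / (2 × 207) = 3723.462.

D ≈ 3,723 spools per year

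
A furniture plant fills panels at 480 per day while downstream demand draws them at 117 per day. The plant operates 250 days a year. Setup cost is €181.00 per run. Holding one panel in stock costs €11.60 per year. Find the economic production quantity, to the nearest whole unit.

Q* ≈ 1,099 panels

Annual demand D = 117 × 250 = 29,250.
Production build-up factor (1 − d/p) = 1 − 117/480 = 0.7562.
Q* = √(2DS / (H(1 − d/p))) = √(2 × 29,250 × 181 / (11.6 × 0.7562)).
= √(10,588,500 / 8.7725) ≈ 1098.640.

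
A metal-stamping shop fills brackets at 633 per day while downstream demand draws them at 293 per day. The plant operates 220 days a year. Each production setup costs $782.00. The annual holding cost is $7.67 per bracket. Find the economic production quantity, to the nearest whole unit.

Q* ≈ 4,947 brackets

Annual demand D = 293 × 220 = 64,460.
Production build-up factor (1 − d/p) = 1 − 293/633 = 0.5371.
Q* = √(2DS / (H(1 − d/p))) = √(2 × 64,460 × 782 / (7.67 × 0.5371)).
= √(100,815,440 / 4.1197) ≈ 4946.844.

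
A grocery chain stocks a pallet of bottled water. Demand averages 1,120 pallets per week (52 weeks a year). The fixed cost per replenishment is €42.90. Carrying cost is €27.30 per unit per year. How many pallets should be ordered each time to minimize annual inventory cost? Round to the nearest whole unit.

Q* ≈ 428 pallets

Annual demand D = 1,120 × 52 = 58,240.
EOQ = √(2DS / H) = √(2 × 58,240 × 42.9 / 27.3).
= √(4,996,992 / 27.3) = √183,040 ≈ 427.832.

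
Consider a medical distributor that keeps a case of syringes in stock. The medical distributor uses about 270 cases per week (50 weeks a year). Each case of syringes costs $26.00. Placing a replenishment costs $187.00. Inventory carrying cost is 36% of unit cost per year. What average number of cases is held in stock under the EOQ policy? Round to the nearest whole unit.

Average inventory ≈ 367 cases

Annual demand D = 270 × 50 = 13,500.
Holding cost H = 0.36 × $26.00 = $9.3600 per unit per year.
The optimal lot size = √(2DS/H) = √(2 × 13,500 × 187 / 9.36) ≈ 734.45.
Average inventory = Q*/2 ≈ 734.45 / 2 = 367.227.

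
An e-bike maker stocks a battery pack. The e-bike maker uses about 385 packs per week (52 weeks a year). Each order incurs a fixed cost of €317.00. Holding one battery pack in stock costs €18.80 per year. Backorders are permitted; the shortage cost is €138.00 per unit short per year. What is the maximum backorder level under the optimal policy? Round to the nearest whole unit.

Annual demand D = 385 × 52 = 20,020.
With planned backorders, Q* = √(2DS/H) · √((H+B)/B).
√(2DS/H) = √(2 × 20,020 × 317 / 18.8) = 821.671.
√((H+B)/B) = √((18.8+138)/138) = 1.0659.
Q* ≈ 875.853.
S* = Q* · H/(H+B) = 875.853 × 18.8/156.8 ≈ 105.013.

S* ≈ 105 packs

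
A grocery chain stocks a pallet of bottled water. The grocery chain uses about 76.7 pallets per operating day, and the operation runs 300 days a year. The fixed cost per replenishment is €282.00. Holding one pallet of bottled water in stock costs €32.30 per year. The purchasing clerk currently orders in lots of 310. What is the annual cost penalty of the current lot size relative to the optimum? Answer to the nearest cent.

Extra cost ≈ €5,464.35 per year

Annual demand D = 76.7 × 300 = 23,010.
EOQ = √(2DS/H) = √(2 × 23,010 × 282 / 32.3) ≈ 633.86.
Cost at Q* = (D/Q*)S + (Q*/2)H = √(2DSH) ≈ €20,473.83.
Cost at Q = 310: (23,010/310)×282 + (310/2)×32.3 = €20,931.68 + €5,006.50 = €25,938.18.
Excess = €25,938.18 − €20,473.83 = €5,464.35.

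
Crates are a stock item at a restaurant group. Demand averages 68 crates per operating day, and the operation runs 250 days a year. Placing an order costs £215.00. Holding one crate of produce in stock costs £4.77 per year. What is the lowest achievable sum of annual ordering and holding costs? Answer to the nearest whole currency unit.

Annual demand D = 68 × 250 = 17,000.
EOQ = √(2DS/H) = √(2 × 17,000 × 215 / 4.77) ≈ 1237.94.
At Q*, ordering cost (D/Q*)S equals holding cost (Q*/2)H, each = √(DSH/2).
Minimum total = √(2DSH) = √(2 × 17,000 × 215 × 4.77) ≈ 5904.972.

TC* ≈ £5,905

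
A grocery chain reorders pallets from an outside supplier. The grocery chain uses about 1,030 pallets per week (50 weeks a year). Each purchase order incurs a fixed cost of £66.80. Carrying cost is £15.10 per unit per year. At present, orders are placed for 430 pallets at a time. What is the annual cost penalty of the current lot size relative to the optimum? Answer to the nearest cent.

Extra cost ≈ £1,054.12 per year

Annual demand D = 1,030 × 50 = 51,500.
EOQ = √(2DS/H) = √(2 × 51,500 × 66.8 / 15.1) ≈ 675.02.
Cost at Q* = (D/Q*)S + (Q*/2)H = √(2DSH) ≈ £10,192.84.
Cost at Q = 430: (51,500/430)×66.8 + (430/2)×15.1 = £8,000.47 + £3,246.50 = £11,246.97.
Excess = £11,246.97 − £10,192.84 = £1,054.12.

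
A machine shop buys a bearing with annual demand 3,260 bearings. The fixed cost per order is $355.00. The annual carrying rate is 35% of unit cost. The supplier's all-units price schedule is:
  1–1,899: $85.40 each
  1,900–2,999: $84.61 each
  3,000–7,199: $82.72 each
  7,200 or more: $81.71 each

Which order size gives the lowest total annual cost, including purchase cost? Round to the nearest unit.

Q* ≈ 278 bearings

Holding cost per unit per year at price C is H = 0.35·C.
Evaluate total cost at each tier's feasible EOQ or, if the EOQ is below the tier, at the tier's minimum quantity.
EOQ at $85.40 = 278.3 (feasible in tier 1): TC = 3,260×$85.40 + (3,260/278.3)×355 + (278.3/2)×0.35×$85.40 = $286,721.66.
EOQ at $84.61 = 279.6 < 1900, so use break Q=1900: TC = 3,260×$84.61 + (3,260/1900.0)×355 + (1900.0/2)×0.35×$84.61 = $304,570.53.
EOQ at $82.72 = 282.7 < 3000, so use break Q=3000: TC = 3,260×$82.72 + (3,260/3000.0)×355 + (3000.0/2)×0.35×$82.72 = $313,480.97.
EOQ at $81.71 = 284.5 < 7200, so use break Q=7200: TC = 3,260×$81.71 + (3,260/7200.0)×355 + (7200.0/2)×0.35×$81.71 = $369,489.94.
Lowest total cost is $286,721.66 at Q = 278.3.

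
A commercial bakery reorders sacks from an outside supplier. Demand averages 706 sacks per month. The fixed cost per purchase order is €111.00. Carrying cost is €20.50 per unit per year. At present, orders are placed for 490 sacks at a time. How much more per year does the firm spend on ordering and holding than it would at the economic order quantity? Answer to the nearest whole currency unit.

Extra cost ≈ €732 per year

Annual demand D = 706 × 12 = 8,472.
EOQ = √(2DS/H) = √(2 × 8,472 × 111 / 20.5) ≈ 302.90.
Cost at Q* = (D/Q*)S + (Q*/2)H = √(2DSH) ≈ €6,209.35.
Cost at Q = 490: (8,472/490)×111 + (490/2)×20.5 = €1,919.17 + €5,022.50 = €6,941.67.
Excess = €6,941.67 − €6,209.35 = €732.31.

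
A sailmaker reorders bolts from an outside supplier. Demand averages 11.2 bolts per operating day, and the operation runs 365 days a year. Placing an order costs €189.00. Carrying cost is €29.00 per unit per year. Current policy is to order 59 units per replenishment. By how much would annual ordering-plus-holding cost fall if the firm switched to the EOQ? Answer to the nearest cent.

Extra cost ≈ €7,256.73 per year

Annual demand D = 11.2 × 365 = 4,088.
EOQ = √(2DS/H) = √(2 × 4,088 × 189 / 29) ≈ 230.84.
Cost at Q* = (D/Q*)S + (Q*/2)H = √(2DSH) ≈ €6,694.23.
Cost at Q = 59: (4,088/59)×189 + (59/2)×29 = €13,095.46 + €855.50 = €13,950.96.
Excess = €13,950.96 − €6,694.23 = €7,256.73.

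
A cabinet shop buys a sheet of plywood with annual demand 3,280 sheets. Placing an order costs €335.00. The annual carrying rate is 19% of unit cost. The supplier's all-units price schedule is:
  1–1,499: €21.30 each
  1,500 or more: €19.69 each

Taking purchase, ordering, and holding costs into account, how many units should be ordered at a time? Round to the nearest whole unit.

Q* ≈ 1,500 sheets

Holding cost per unit per year at price C is H = 0.19·C.
For each price level, check whether its EOQ is feasible; otherwise the best quantity at that price is the breakpoint.
EOQ at €21.30 = 736.9 (feasible in tier 1): TC = 3,280×€21.30 + (3,280/736.9)×335 + (736.9/2)×0.19×€21.30 = €72,846.23.
EOQ at €19.69 = 766.4 < 1500, so use break Q=1500: TC = 3,280×€19.69 + (3,280/1500.0)×335 + (1500.0/2)×0.19×€19.69 = €68,121.56.
Lowest total cost is €68,121.56 at Q = 1500.0.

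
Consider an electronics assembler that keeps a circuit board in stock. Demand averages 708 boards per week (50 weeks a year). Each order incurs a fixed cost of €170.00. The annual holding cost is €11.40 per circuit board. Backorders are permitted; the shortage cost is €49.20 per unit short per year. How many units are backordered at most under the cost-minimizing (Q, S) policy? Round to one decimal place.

S* ≈ 214.5 boards

Annual demand D = 708 × 50 = 35,400.
With planned backorders, Q* = √(2DS/H) · √((H+B)/B).
√(2DS/H) = √(2 × 35,400 × 170 / 11.4) = 1027.516.
√((H+B)/B) = √((11.4+49.2)/49.2) = 1.1098.
Q* ≈ 1140.361.
S* = Q* · H/(H+B) = 1140.361 × 11.4/60.6 ≈ 214.523.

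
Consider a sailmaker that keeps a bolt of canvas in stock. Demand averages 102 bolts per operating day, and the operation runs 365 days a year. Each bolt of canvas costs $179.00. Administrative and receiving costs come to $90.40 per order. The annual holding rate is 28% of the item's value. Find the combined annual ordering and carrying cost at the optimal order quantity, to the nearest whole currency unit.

Annual demand D = 102 × 365 = 37,230.
Holding cost H = 0.28 × $179.00 = $50.1200 per unit per year.
Q* = √(2DS/H) = √(2 × 37,230 × 90.4 / 50.12) ≈ 366.47.
At the optimum the two cost components are equal, so total cost = 2·(Q*/2)H = Q*·H.
Minimum total = √(2DSH) = √(2 × 37,230 × 90.4 × 50.12) ≈ 18367.551.

TC* ≈ $18,368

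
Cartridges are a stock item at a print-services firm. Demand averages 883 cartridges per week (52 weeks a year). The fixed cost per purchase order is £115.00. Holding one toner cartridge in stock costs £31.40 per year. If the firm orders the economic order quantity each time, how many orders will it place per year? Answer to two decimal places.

Annual demand D = 883 × 52 = 45,916.
The optimal lot size = √(2DS/H) = √(2 × 45,916 × 115 / 31.4) ≈ 579.94.
Orders per year = D / Q* = 45,916 / 579.94 ≈ 79.174.

N ≈ 79.17 orders per year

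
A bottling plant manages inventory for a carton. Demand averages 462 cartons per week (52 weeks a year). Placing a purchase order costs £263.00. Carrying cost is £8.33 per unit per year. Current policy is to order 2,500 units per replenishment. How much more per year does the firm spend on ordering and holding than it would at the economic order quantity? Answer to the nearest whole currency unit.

Annual demand D = 462 × 52 = 24,024.
EOQ = √(2DS/H) = √(2 × 24,024 × 263 / 8.33) ≈ 1231.67.
Cost at Q* = (D/Q*)S + (Q*/2)H = √(2DSH) ≈ £10,259.78.
Cost at Q = 2,500: (24,024/2,500)×263 + (2,500/2)×8.33 = £2,527.32 + £10,412.50 = £12,939.82.
Excess = £12,939.82 − £10,259.78 = £2,680.05.

Extra cost ≈ £2,680 per year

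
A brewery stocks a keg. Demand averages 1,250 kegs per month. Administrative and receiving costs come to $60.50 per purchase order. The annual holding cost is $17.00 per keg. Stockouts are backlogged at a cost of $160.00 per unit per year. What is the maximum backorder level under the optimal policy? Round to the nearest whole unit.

Annual demand D = 1,250 × 12 = 15,000.
With planned backorders, Q* = √(2DS/H) · √((H+B)/B).
√(2DS/H) = √(2 × 15,000 × 60.5 / 17) = 326.749.
√((H+B)/B) = √((17+160)/160) = 1.0518.
Q* ≈ 343.669.
S* = Q* · H/(H+B) = 343.669 × 17/177 ≈ 33.008.

S* ≈ 33 kegs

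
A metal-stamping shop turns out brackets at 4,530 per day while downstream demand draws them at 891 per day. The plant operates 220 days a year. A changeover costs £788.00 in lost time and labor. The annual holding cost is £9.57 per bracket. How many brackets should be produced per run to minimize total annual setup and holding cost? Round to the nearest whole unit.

Annual demand D = 891 × 220 = 196,020.
Production build-up factor (1 − d/p) = 1 − 891/4,530 = 0.8033.
Q* = √(2DS / (H(1 − d/p))) = √(2 × 196,020 × 788 / (9.57 × 0.8033)).
= √(308,927,520 / 7.6877) ≈ 6339.141.

Q* ≈ 6,339 brackets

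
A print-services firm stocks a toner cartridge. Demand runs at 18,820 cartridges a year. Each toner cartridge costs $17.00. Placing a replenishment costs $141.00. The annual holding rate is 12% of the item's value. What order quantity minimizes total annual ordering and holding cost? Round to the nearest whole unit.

Q* ≈ 1,613 cartridges

Holding cost H = 0.12 × $17.00 = $2.0400 per unit per year.
EOQ = √(2DS / H) = √(2 × 18,820 × 141 / 2.04).
= √(5,307,240 / 2.04) = √2,601,588.2353 ≈ 1612.944.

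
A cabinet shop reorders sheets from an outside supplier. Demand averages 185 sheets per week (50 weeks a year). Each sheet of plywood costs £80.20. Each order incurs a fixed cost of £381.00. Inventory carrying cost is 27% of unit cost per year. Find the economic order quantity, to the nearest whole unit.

Q* ≈ 571 sheets

Annual demand D = 185 × 50 = 9,250.
Holding cost H = 0.27 × £80.20 = £21.6540 per unit per year.
EOQ = √(2DS / H) = √(2 × 9,250 × 381 / 21.654).
= √(7,048,500 / 21.654) = √325,505.6802 ≈ 570.531.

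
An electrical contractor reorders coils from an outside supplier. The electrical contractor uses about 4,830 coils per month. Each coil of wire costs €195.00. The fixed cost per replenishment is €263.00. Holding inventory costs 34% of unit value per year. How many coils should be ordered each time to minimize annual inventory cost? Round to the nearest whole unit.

Q* ≈ 678 coils

Annual demand D = 4,830 × 12 = 57,960.
Holding cost H = 0.34 × €195.00 = €66.3000 per unit per year.
EOQ = √(2DS / H) = √(2 × 57,960 × 263 / 66.3).
= √(30,486,960 / 66.3) = √459,833.4842 ≈ 678.110.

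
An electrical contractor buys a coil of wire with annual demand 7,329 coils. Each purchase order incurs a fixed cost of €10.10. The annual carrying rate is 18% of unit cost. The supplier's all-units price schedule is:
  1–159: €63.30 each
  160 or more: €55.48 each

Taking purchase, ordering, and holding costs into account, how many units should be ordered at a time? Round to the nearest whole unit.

Q* ≈ 160 coils

Holding cost per unit per year at price C is H = 0.18·C.
For each price level, check whether its EOQ is feasible; otherwise the best quantity at that price is the breakpoint.
EOQ at €63.30 = 114.0 (feasible in tier 1): TC = 7,329×€63.30 + (7,329/114.0)×10.1 + (114.0/2)×0.18×€63.30 = €465,224.48.
EOQ at €55.48 = 121.8 < 160, so use break Q=160: TC = 7,329×€55.48 + (7,329/160.0)×10.1 + (160.0/2)×0.18×€55.48 = €407,874.48.
Lowest total cost is €407,874.48 at Q = 160.0.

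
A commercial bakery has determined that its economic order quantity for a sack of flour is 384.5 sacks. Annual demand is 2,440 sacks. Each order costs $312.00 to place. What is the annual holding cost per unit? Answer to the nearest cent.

H ≈ $10.30

Squaring Q* = √(2DS/H) gives Q*² = 2DS/H.
From Q* = √(2DS/H): H = 2DS / Q*² = 2 × 2,440 × 312 / 384.5² = 10.2987.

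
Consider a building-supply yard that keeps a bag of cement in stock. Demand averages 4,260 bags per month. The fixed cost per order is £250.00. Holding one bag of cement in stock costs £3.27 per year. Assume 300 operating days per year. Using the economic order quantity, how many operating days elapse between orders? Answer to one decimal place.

Annual demand D = 4,260 × 12 = 51,120.
EOQ = √(2DS/H) = √(2 × 51,120 × 250 / 3.27) ≈ 2795.80.
Cycle time = Q*/D × 300 = 2795.80 / 51,120 × 300 ≈ 16.407 days.

T ≈ 16.4 days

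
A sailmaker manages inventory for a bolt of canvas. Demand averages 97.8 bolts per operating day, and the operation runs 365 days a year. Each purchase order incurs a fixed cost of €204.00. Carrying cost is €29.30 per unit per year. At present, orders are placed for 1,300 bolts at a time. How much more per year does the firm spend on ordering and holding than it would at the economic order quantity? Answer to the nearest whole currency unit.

Annual demand D = 97.8 × 365 = 35,697.
EOQ = √(2DS/H) = √(2 × 35,697 × 204 / 29.3) ≈ 705.04.
Cost at Q* = (D/Q*)S + (Q*/2)H = √(2DSH) ≈ €20,657.59.
Cost at Q = 1,300: (35,697/1,300)×204 + (1,300/2)×29.3 = €5,601.68 + €19,045.00 = €24,646.68.
Excess = €24,646.68 − €20,657.59 = €3,989.09.

Extra cost ≈ €3,989 per year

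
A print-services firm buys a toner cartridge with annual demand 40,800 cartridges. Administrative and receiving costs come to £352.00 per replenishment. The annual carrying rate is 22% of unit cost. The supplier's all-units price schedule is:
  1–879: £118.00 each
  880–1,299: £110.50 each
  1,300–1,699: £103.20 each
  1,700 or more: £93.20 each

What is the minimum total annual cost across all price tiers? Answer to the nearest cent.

TC* ≈ £3,828,436.40

Holding cost per unit per year at price C is H = 0.22·C.
For each price level, check whether its EOQ is feasible; otherwise the best quantity at that price is the breakpoint.
Tier 1 (£118.00): EOQ = 1051.9 exceeds tier's upper bound 879, so this tier is dominated.
EOQ at £110.50 = 1087.0 (feasible in tier 2): TC = 40,800×£110.50 + (40,800/1087.0)×352 + (1087.0/2)×0.22×£110.50 = £4,534,824.63.
EOQ at £103.20 = 1124.8 < 1300, so use break Q=1300: TC = 40,800×£103.20 + (40,800/1300.0)×352 + (1300.0/2)×0.22×£103.20 = £4,236,364.98.
EOQ at £93.20 = 1183.6 < 1700, so use break Q=1700: TC = 40,800×£93.20 + (40,800/1700.0)×352 + (1700.0/2)×0.22×£93.20 = £3,828,436.40.
Lowest total cost among the candidates is at Q = 1700.0.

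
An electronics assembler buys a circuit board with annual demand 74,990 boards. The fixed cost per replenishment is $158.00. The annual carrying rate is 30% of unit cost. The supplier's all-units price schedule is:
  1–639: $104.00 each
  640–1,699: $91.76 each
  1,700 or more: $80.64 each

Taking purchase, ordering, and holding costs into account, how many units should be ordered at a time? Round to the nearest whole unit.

Holding cost per unit per year at price C is H = 0.30·C.
Candidates are each tier's EOQ (if it falls in that tier) and each price-break quantity.
Tier 1 ($104.00): EOQ = 871.5 exceeds tier's upper bound 639, so this tier is dominated.
EOQ at $91.76 = 927.8 (feasible in tier 2): TC = 74,990×$91.76 + (74,990/927.8)×158 + (927.8/2)×0.30×$91.76 = $6,906,623.09.
EOQ at $80.64 = 989.7 < 1700, so use break Q=1700: TC = 74,990×$80.64 + (74,990/1700.0)×158 + (1700.0/2)×0.30×$80.64 = $6,074,726.46.
Lowest total cost is $6,074,726.46 at Q = 1700.0.

Q* ≈ 1,700 boards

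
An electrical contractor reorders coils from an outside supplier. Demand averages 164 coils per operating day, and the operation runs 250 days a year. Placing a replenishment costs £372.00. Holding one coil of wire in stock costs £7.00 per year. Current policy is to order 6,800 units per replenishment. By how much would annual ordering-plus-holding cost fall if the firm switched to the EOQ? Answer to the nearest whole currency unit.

Extra cost ≈ £11,430 per year

Annual demand D = 164 × 250 = 41,000.
EOQ = √(2DS/H) = √(2 × 41,000 × 372 / 7) ≈ 2087.51.
Cost at Q* = (D/Q*)S + (Q*/2)H = √(2DSH) ≈ £14,612.60.
Cost at Q = 6,800: (41,000/6,800)×372 + (6,800/2)×7 = £2,242.94 + £23,800.00 = £26,042.94.
Excess = £26,042.94 − £14,612.60 = £11,430.34.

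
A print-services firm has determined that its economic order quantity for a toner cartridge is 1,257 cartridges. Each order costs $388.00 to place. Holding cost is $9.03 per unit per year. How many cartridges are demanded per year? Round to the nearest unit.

Squaring Q* = √(2DS/H) gives Q*² = 2DS/H.
From Q* = √(2DS/H): D = Q*²H / (2S) = 1,257² × 9.03 / (2 × 388) = 18386.395.

D ≈ 18,386 cartridges per year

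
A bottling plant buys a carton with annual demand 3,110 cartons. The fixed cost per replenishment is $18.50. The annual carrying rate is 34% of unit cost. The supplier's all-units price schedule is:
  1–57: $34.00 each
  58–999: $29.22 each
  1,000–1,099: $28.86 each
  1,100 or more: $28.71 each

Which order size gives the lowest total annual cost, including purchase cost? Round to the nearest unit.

Holding cost per unit per year at price C is H = 0.34·C.
Candidates are each tier's EOQ (if it falls in that tier) and each price-break quantity.
Tier 1 ($34.00): EOQ = 99.8 exceeds tier's upper bound 57, so this tier is dominated.
EOQ at $29.22 = 107.6 (feasible in tier 2): TC = 3,110×$29.22 + (3,110/107.6)×18.5 + (107.6/2)×0.34×$29.22 = $91,943.40.
EOQ at $28.86 = 108.3 < 1000, so use break Q=1000: TC = 3,110×$28.86 + (3,110/1000.0)×18.5 + (1000.0/2)×0.34×$28.86 = $94,718.33.
EOQ at $28.71 = 108.6 < 1100, so use break Q=1100: TC = 3,110×$28.71 + (3,110/1100.0)×18.5 + (1100.0/2)×0.34×$28.71 = $94,709.17.
Lowest total cost is $91,943.40 at Q = 107.6.

Q* ≈ 108 cartons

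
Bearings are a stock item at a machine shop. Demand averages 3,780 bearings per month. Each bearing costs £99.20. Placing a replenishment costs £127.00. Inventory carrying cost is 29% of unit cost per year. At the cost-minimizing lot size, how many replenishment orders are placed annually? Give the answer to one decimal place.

Annual demand D = 3,780 × 12 = 45,360.
Holding cost H = 0.29 × £99.20 = £28.7680 per unit per year.
Q* = √(2DS/H) = √(2 × 45,360 × 127 / 28.768) ≈ 632.85.
Orders per year = D / Q* = 45,360 / 632.85 ≈ 71.676.

N ≈ 71.7 orders per year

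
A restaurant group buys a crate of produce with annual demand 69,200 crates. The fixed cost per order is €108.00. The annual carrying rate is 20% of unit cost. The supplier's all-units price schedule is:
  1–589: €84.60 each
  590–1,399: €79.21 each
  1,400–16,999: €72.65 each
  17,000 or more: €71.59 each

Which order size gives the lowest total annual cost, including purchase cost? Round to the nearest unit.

Q* ≈ 1,400 crates

Holding cost per unit per year at price C is H = 0.20·C.
Evaluate total cost at each tier's feasible EOQ or, if the EOQ is below the tier, at the tier's minimum quantity.
Tier 1 (€84.60): EOQ = 939.9 exceeds tier's upper bound 589, so this tier is dominated.
EOQ at €79.21 = 971.3 (feasible in tier 2): TC = 69,200×€79.21 + (69,200/971.3)×108 + (971.3/2)×0.20×€79.21 = €5,496,720.10.
EOQ at €72.65 = 1014.3 < 1400, so use break Q=1400: TC = 69,200×€72.65 + (69,200/1400.0)×108 + (1400.0/2)×0.20×€72.65 = €5,042,889.29.
EOQ at €71.59 = 1021.7 < 17000, so use break Q=17000: TC = 69,200×€71.59 + (69,200/17000.0)×108 + (17000.0/2)×0.20×€71.59 = €5,076,170.62.
Lowest total cost is €5,042,889.29 at Q = 1400.0.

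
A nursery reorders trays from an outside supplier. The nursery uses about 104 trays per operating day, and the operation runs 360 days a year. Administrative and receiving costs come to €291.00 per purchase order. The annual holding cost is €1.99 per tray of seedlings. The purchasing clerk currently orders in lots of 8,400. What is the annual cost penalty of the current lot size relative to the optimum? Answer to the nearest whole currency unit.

Annual demand D = 104 × 360 = 37,440.
EOQ = √(2DS/H) = √(2 × 37,440 × 291 / 1.99) ≈ 3309.05.
Cost at Q* = (D/Q*)S + (Q*/2)H = √(2DSH) ≈ €6,585.00.
Cost at Q = 8,400: (37,440/8,400)×291 + (8,400/2)×1.99 = €1,297.03 + €8,358.00 = €9,655.03.
Excess = €9,655.03 − €6,585.00 = €3,070.03.

Extra cost ≈ €3,070 per year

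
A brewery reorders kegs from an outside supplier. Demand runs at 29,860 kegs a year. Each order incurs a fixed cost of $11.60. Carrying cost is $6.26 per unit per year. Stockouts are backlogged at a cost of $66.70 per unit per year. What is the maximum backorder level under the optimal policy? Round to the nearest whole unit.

S* ≈ 30 kegs

With planned backorders, Q* = √(2DS/H) · √((H+B)/B).
√(2DS/H) = √(2 × 29,860 × 11.6 / 6.26) = 332.661.
√((H+B)/B) = √((6.26+66.7)/66.7) = 1.0459.
Q* ≈ 347.921.
S* = Q* · H/(H+B) = 347.921 × 6.26/72.96 ≈ 29.852.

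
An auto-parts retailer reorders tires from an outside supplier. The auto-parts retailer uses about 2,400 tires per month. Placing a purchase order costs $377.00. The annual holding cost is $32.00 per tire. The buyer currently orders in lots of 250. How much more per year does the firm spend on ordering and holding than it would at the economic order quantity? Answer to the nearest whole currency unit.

Annual demand D = 2,400 × 12 = 28,800.
EOQ = √(2DS/H) = √(2 × 28,800 × 377 / 32) ≈ 823.77.
Cost at Q* = (D/Q*)S + (Q*/2)H = √(2DSH) ≈ $26,360.70.
Cost at Q = 250: (28,800/250)×377 + (250/2)×32 = $43,430.40 + $4,000.00 = $47,430.40.
Excess = $47,430.40 − $26,360.70 = $21,069.70.

Extra cost ≈ $21,070 per year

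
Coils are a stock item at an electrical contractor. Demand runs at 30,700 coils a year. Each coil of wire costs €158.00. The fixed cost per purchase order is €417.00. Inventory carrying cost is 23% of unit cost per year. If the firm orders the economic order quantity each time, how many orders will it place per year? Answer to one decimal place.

Holding cost H = 0.23 × €158.00 = €36.3400 per unit per year.
Q* = √(2DS/H) = √(2 × 30,700 × 417 / 36.34) ≈ 839.38.
Orders per year = D / Q* = 30,700 / 839.38 ≈ 36.575.

N ≈ 36.6 orders per year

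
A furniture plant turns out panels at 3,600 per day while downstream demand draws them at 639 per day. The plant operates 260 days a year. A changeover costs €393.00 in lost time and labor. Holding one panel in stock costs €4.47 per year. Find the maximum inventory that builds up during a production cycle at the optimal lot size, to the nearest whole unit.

I_max ≈ 4,902 panels

Annual demand D = 639 × 260 = 166,140.
Production build-up factor (1 − d/p) = 1 − 639/3,600 = 0.8225.
Q* = √(2DS / (H(1 − d/p))) = √(2 × 166,140 × 393 / (4.47 × 0.8225)).
= √(130,586,040 / 3.6766) ≈ 5959.731.
Maximum inventory = Q*(1 − d/p) = 5959.731 × 0.8225 ≈ 4901.879.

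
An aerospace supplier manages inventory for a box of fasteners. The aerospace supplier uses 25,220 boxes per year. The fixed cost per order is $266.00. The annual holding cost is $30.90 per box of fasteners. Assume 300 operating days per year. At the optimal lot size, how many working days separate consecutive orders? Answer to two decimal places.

The optimal lot size = √(2DS/H) = √(2 × 25,220 × 266 / 30.9) ≈ 658.94.
Cycle time = Q*/D × 300 = 658.94 / 25,220 × 300 ≈ 7.838 days.

T ≈ 7.84 days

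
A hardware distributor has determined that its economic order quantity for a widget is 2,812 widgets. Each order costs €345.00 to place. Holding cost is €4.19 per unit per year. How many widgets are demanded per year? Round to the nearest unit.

Squaring Q* = √(2DS/H) gives Q*² = 2DS/H.
From Q* = √(2DS/H): D = Q*²H / (2S) = 2,812² × 4.19 / (2 × 345) = 48017.060.

D ≈ 48,017 widgets per year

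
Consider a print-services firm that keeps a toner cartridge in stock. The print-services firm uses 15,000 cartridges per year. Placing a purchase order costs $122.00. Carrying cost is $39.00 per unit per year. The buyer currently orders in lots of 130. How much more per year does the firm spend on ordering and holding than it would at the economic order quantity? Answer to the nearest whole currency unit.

EOQ = √(2DS/H) = √(2 × 15,000 × 122 / 39) ≈ 306.34.
Cost at Q* = (D/Q*)S + (Q*/2)H = √(2DSH) ≈ $11,947.38.
Cost at Q = 130: (15,000/130)×122 + (130/2)×39 = $14,076.92 + $2,535.00 = $16,611.92.
Excess = $16,611.92 − $11,947.38 = $4,664.54.

Extra cost ≈ $4,665 per year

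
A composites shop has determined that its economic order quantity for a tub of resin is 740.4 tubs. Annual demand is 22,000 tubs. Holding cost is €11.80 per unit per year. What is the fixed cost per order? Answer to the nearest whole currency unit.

Invert the EOQ relation Q*² = 2DS/H.
From Q* = √(2DS/H): S = Q*²H / (2D) = 740.4² × 11.8 / (2 × 22,000) = 147.0152.

S ≈ €147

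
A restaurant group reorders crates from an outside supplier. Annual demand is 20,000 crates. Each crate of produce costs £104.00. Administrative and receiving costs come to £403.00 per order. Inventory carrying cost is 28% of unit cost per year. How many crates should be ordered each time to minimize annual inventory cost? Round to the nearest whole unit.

Q* ≈ 744 crates

Holding cost H = 0.28 × £104.00 = £29.1200 per unit per year.
EOQ = √(2DS / H) = √(2 × 20,000 × 403 / 29.12).
= √(16,120,000 / 29.12) = √553,571.4286 ≈ 744.024.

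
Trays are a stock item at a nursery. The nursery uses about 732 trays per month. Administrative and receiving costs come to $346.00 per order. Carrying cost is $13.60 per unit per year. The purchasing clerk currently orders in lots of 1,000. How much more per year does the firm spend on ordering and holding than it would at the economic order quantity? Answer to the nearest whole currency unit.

Annual demand D = 732 × 12 = 8,784.
EOQ = √(2DS/H) = √(2 × 8,784 × 346 / 13.6) ≈ 668.54.
Cost at Q* = (D/Q*)S + (Q*/2)H = √(2DSH) ≈ $9,092.19.
Cost at Q = 1,000: (8,784/1,000)×346 + (1,000/2)×13.6 = $3,039.26 + $6,800.00 = $9,839.26.
Excess = $9,839.26 − $9,092.19 = $747.07.

Extra cost ≈ $747 per year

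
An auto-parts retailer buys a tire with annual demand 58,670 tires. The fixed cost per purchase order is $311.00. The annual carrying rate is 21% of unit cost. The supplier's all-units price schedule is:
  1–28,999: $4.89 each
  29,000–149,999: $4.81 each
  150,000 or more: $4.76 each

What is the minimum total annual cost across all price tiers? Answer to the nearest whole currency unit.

Holding cost per unit per year at price C is H = 0.21·C.
Candidates are each tier's EOQ (if it falls in that tier) and each price-break quantity.
EOQ at $4.89 = 5961.3 (feasible in tier 1): TC = 58,670×$4.89 + (58,670/5961.3)×311 + (5961.3/2)×0.21×$4.89 = $293,017.93.
EOQ at $4.81 = 6010.6 < 29000, so use break Q=29000: TC = 58,670×$4.81 + (58,670/29000.0)×311 + (29000.0/2)×0.21×$4.81 = $297,478.34.
EOQ at $4.76 = 6042.1 < 150000, so use break Q=150000: TC = 58,670×$4.76 + (58,670/150000.0)×311 + (150000.0/2)×0.21×$4.76 = $354,360.84.
Lowest total cost among the candidates is at Q = 5961.3.

TC* ≈ $293,018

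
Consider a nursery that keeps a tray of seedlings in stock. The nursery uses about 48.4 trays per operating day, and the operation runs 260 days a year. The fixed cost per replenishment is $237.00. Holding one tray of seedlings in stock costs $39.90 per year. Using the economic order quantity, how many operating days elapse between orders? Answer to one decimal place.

Annual demand D = 48.4 × 260 = 12,584.
The optimal lot size = √(2DS/H) = √(2 × 12,584 × 237 / 39.9) ≈ 386.64.
Cycle time = Q*/D × 260 = 386.64 / 12,584 × 260 ≈ 7.989 days.

T ≈ 8.0 days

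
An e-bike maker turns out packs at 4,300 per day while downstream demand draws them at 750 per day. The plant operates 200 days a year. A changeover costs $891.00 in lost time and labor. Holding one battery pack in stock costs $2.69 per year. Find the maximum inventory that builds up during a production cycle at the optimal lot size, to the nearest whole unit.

I_max ≈ 9,057 packs

Annual demand D = 750 × 200 = 150,000.
Production build-up factor (1 − d/p) = 1 − 750/4,300 = 0.8256.
Q* = √(2DS / (H(1 − d/p))) = √(2 × 150,000 × 891 / (2.69 × 0.8256)).
= √(267,300,000 / 2.2208) ≈ 10970.929.
Maximum inventory = Q*(1 − d/p) = 10970.929 × 0.8256 ≈ 9057.395.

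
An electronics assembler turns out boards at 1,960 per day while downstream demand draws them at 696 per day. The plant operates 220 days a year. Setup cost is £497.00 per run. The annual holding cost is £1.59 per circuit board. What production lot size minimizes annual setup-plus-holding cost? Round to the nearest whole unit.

Annual demand D = 696 × 220 = 153,120.
Production build-up factor (1 − d/p) = 1 − 696/1,960 = 0.6449.
Q* = √(2DS / (H(1 − d/p))) = √(2 × 153,120 × 497 / (1.59 × 0.6449)).
= √(152,201,280 / 1.0254) ≈ 12183.304.

Q* ≈ 12,183 boards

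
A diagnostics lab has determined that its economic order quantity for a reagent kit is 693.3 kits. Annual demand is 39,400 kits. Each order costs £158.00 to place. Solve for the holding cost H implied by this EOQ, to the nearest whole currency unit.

H ≈ £26

The basic EOQ model gives Q* = √(2DS/H); rearrange for the unknown.
From Q* = √(2DS/H): H = 2DS / Q*² = 2 × 39,400 × 158 / 693.3² = 25.9025.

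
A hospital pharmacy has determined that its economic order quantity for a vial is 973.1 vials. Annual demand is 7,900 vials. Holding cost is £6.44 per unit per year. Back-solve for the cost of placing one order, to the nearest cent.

S ≈ £385.96

Invert the EOQ relation Q*² = 2DS/H.
From Q* = √(2DS/H): S = Q*²H / (2D) = 973.1² × 6.44 / (2 × 7,900) = 385.9613.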